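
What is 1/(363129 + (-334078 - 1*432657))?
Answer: -1/403606 ≈ -2.4777e-6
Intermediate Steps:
1/(363129 + (-334078 - 1*432657)) = 1/(363129 + (-334078 - 432657)) = 1/(363129 - 766735) = 1/(-403606) = -1/403606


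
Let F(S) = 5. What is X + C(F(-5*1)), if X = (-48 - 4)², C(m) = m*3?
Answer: 2719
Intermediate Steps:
C(m) = 3*m
X = 2704 (X = (-52)² = 2704)
X + C(F(-5*1)) = 2704 + 3*5 = 2704 + 15 = 2719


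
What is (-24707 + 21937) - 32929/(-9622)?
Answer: -1565883/566 ≈ -2766.6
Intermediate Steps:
(-24707 + 21937) - 32929/(-9622) = -2770 - 32929*(-1/9622) = -2770 + 1937/566 = -1565883/566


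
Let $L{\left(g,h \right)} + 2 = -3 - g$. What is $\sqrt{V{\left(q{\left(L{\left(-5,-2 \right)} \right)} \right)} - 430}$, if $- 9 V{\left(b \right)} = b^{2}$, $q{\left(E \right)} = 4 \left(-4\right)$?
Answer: $\frac{i \sqrt{4126}}{3} \approx 21.411 i$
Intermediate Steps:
$L{\left(g,h \right)} = -5 - g$ ($L{\left(g,h \right)} = -2 - \left(3 + g\right) = -5 - g$)
$q{\left(E \right)} = -16$
$V{\left(b \right)} = - \frac{b^{2}}{9}$
$\sqrt{V{\left(q{\left(L{\left(-5,-2 \right)} \right)} \right)} - 430} = \sqrt{- \frac{\left(-16\right)^{2}}{9} - 430} = \sqrt{\left(- \frac{1}{9}\right) 256 - 430} = \sqrt{- \frac{256}{9} - 430} = \sqrt{- \frac{4126}{9}} = \frac{i \sqrt{4126}}{3}$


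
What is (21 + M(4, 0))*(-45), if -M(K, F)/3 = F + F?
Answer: -945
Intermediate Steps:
M(K, F) = -6*F (M(K, F) = -3*(F + F) = -6*F)
(21 + M(4, 0))*(-45) = (21 - 6*0)*(-45) = (21 + 0)*(-45) = 21*(-45) = -945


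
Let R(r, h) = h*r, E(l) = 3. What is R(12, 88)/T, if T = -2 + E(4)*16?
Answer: 528/23 ≈ 22.957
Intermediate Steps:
T = 46 (T = -2 + 3*16 = -2 + 48 = 46)
R(12, 88)/T = (88*12)/46 = 1056*(1/46) = 528/23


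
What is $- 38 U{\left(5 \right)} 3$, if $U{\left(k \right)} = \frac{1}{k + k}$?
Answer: $- \frac{57}{5} \approx -11.4$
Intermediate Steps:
$U{\left(k \right)} = \frac{1}{2 k}$
$- 38 U{\left(5 \right)} 3 = - 38 \frac{1}{2 \cdot 5} \cdot 3 = - 38 \cdot \frac{1}{2} \cdot \frac{1}{5} \cdot 3 = \left(-38\right) \frac{1}{10} \cdot 3 = \left(- \frac{19}{5}\right) 3 = - \frac{57}{5}$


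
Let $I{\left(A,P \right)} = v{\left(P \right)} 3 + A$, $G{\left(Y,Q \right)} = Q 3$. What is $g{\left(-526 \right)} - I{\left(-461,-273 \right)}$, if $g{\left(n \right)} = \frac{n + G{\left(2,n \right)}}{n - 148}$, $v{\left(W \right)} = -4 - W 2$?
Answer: $- \frac{391553}{337} \approx -1161.9$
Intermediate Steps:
$G{\left(Y,Q \right)} = 3 Q$
$v{\left(W \right)} = -4 - 2 W$
$g{\left(n \right)} = \frac{4 n}{-148 + n}$ ($g{\left(n \right)} = \frac{n + 3 n}{n - 148} = \frac{4 n}{-148 + n}$)
$I{\left(A,P \right)} = -12 + A - 6 P$ ($I{\left(A,P \right)} = \left(-4 - 2 P\right) 3 + A = \left(-12 - 6 P\right) + A = -12 + A - 6 P$)
$g{\left(-526 \right)} - I{\left(-461,-273 \right)} = 4 \left(-526\right) \frac{1}{-148 - 526} - \left(-12 - 461 - -1638\right) = 4 \left(-526\right) \frac{1}{-674} - \left(-12 - 461 + 1638\right) = 4 \left(-526\right) \left(- \frac{1}{674}\right) - 1165 = \frac{1052}{337} - 1165 = - \frac{391553}{337}$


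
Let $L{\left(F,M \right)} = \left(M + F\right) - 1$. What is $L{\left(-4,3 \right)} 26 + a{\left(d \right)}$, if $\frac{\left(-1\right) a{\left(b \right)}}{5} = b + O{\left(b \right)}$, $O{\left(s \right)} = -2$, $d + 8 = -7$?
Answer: $33$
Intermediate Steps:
$d = -15$ ($d = -8 - 7 = -15$)
$a{\left(b \right)} = 10 - 5 b$ ($a{\left(b \right)} = - 5 \left(b - 2\right) = - 5 \left(-2 + b\right) = 10 - 5 b$)
$L{\left(F,M \right)} = -1 + F + M$ ($L{\left(F,M \right)} = \left(F + M\right) - 1 = -1 + F + M$)
$L{\left(-4,3 \right)} 26 + a{\left(d \right)} = \left(-1 - 4 + 3\right) 26 + \left(10 - -75\right) = \left(-2\right) 26 + \left(10 + 75\right) = -52 + 85 = 33$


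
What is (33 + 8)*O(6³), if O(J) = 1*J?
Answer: 8856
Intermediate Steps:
O(J) = J
(33 + 8)*O(6³) = (33 + 8)*6³ = 41*216 = 8856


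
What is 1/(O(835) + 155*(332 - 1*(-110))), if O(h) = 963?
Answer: 1/69473 ≈ 1.4394e-5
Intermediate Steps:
1/(O(835) + 155*(332 - 1*(-110))) = 1/(963 + 155*(332 - 1*(-110))) = 1/(963 + 155*(332 + 110)) = 1/(963 + 155*442) = 1/(963 + 68510) = 1/69473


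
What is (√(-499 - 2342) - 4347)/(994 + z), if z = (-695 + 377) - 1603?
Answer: 483/103 - I*√2841/927 ≈ 4.6893 - 0.057498*I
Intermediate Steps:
z = -1921 (z = -318 - 1603 = -1921)
(√(-499 - 2342) - 4347)/(994 + z) = (√(-499 - 2342) - 4347)/(994 - 1921) = (√(-2841) - 4347)/(-927) = (I*√2841 - 4347)*(-1/927) = (-4347 + I*√2841)*(-1/927) = 483/103 - I*√2841/927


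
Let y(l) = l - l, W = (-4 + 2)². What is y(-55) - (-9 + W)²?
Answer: -25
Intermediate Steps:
W = 4 (W = (-2)² = 4)
y(l) = 0
y(-55) - (-9 + W)² = 0 - (-9 + 4)² = 0 - 1*(-5)² = 0 - 1*25 = 0 - 25 = -25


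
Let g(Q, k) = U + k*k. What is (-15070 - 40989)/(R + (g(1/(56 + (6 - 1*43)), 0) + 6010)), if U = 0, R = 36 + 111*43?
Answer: -56059/10819 ≈ -5.1815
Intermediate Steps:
R = 4809 (R = 36 + 4773 = 4809)
g(Q, k) = k² (g(Q, k) = 0 + k*k = 0 + k² = k²)
(-15070 - 40989)/(R + (g(1/(56 + (6 - 1*43)), 0) + 6010)) = (-15070 - 40989)/(4809 + (0² + 6010)) = -56059/(4809 + (0 + 6010)) = -56059/(4809 + 6010) = -56059/10819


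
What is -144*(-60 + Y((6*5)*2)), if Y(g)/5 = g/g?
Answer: 7920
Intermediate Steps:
Y(g) = 5 (Y(g) = 5*(g/g) = 5*1 = 5)
-144*(-60 + Y((6*5)*2)) = -144*(-60 + 5) = -144*(-55) = 7920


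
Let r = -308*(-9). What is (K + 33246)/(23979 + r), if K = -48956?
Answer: -15710/26751 ≈ -0.58727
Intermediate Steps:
r = 2772
(K + 33246)/(23979 + r) = (-48956 + 33246)/(23979 + 2772) = -15710/26751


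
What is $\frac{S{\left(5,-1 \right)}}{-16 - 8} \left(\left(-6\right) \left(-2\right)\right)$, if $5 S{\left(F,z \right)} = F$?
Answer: $- \frac{1}{2} \approx -0.5$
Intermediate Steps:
$S{\left(F,z \right)} = \frac{F}{5}$
$\frac{S{\left(5,-1 \right)}}{-16 - 8} \left(\left(-6\right) \left(-2\right)\right) = \frac{\frac{1}{5} \cdot 5}{-16 - 8} \left(\left(-6\right) \left(-2\right)\right) = \frac{1}{-24} \cdot 1 \cdot 12 = \left(- \frac{1}{24}\right) 1 \cdot 12 = \left(- \frac{1}{24}\right) 12 = - \frac{1}{2}$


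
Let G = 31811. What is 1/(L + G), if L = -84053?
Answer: -1/52242 ≈ -1.9142e-5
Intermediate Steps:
1/(L + G) = 1/(-84053 + 31811) = 1/(-52242) = -1/52242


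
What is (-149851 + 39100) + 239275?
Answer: 128524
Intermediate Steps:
(-149851 + 39100) + 239275 = -110751 + 239275 = 128524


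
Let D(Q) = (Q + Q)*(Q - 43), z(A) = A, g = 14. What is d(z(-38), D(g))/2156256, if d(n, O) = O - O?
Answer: 0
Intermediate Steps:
D(Q) = 2*Q*(-43 + Q) (D(Q) = (2*Q)*(-43 + Q) = 2*Q*(-43 + Q))
d(n, O) = 0
d(z(-38), D(g))/2156256 = 0/2156256 = 0*(1/2156256) = 0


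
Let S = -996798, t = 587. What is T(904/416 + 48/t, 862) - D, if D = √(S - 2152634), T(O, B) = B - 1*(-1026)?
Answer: 1888 - 2*I*√787358 ≈ 1888.0 - 1774.7*I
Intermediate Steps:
T(O, B) = 1026 + B (T(O, B) = B + 1026 = 1026 + B)
D = 2*I*√787358 (D = √(-996798 - 2152634) = √(-3149432) = 2*I*√787358 ≈ 1774.7*I)
T(904/416 + 48/t, 862) - D = (1026 + 862) - 2*I*√787358 = 1888 - 2*I*√787358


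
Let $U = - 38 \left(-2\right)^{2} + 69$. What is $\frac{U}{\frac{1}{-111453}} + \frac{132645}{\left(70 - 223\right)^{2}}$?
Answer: $\frac{72182468212}{7803} \approx 9.2506 \cdot 10^{6}$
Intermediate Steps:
$U = -83$ ($U = \left(-38\right) 4 + 69 = -152 + 69 = -83$)
$\frac{U}{\frac{1}{-111453}} + \frac{132645}{\left(70 - 223\right)^{2}} = - \frac{83}{\frac{1}{-111453}} + \frac{132645}{\left(70 - 223\right)^{2}} = - \frac{83}{- \frac{1}{111453}} + \frac{132645}{\left(-153\right)^{2}} = \left(-83\right) \left(-111453\right) + \frac{132645}{23409} = 9250599 + 132645 \cdot \frac{1}{23409} = 9250599 + \frac{44215}{7803} = \frac{72182468212}{7803}$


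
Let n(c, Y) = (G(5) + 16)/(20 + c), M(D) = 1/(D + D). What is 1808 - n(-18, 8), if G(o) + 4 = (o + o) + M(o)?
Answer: 35939/20 ≈ 1796.9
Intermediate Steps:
M(D) = 1/(2*D)
G(o) = -4 + 1/(2*o) + 2*o (G(o) = -4 + ((o + o) + 1/(2*o)) = -4 + (2*o + 1/(2*o)) = -4 + (1/(2*o) + 2*o) = -4 + 1/(2*o) + 2*o)
n(c, Y) = 221/(10*(20 + c)) (n(c, Y) = ((-4 + (½)/5 + 2*5) + 16)/(20 + c) = ((-4 + (½)*(⅕) + 10) + 16)/(20 + c) = ((-4 + ⅒ + 10) + 16)/(20 + c) = (61/10 + 16)/(20 + c) = 221/(10*(20 + c)))
1808 - n(-18, 8) = 1808 - 221/(10*(20 - 18)) = 1808 - 221/(10*2) = 1808 - 1*221/20 = 1808 - 221/20 = 35939/20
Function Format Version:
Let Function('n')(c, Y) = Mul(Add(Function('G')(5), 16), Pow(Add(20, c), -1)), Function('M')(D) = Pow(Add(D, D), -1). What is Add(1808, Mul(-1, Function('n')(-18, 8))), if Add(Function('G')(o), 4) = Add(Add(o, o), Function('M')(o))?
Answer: Rational(35939, 20) ≈ 1796.9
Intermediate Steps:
Function('M')(D) = Mul(Rational(1, 2), Pow(D, -1)) (Function('M')(D) = Pow(Mul(2, D), -1) = Mul(Rational(1, 2), Pow(D, -1)))
Function('G')(o) = Add(-4, Mul(Rational(1, 2), Pow(o, -1)), Mul(2, o)) (Function('G')(o) = Add(-4, Add(Add(o, o), Mul(Rational(1, 2), Pow(o, -1)))) = Add(-4, Add(Mul(2, o), Mul(Rational(1, 2), Pow(o, -1)))) = Add(-4, Add(Mul(Rational(1, 2), Pow(o, -1)), Mul(2, o))) = Add(-4, Mul(Rational(1, 2), Pow(o, -1)), Mul(2, o)))
Function('n')(c, Y) = Mul(Rational(221, 10), Pow(Add(20, c), -1)) (Function('n')(c, Y) = Mul(Add(Add(-4, Mul(Rational(1, 2), Pow(5, -1)), Mul(2, 5)), 16), Pow(Add(20, c), -1)) = Mul(Add(Add(-4, Mul(Rational(1, 2), Rational(1, 5)), 10), 16), Pow(Add(20, c), -1)) = Mul(Add(Add(-4, Rational(1, 10), 10), 16), Pow(Add(20, c), -1)) = Mul(Add(Rational(61, 10), 16), Pow(Add(20, c), -1)) = Mul(Rational(221, 10), Pow(Add(20, c), -1)))
Add(1808, Mul(-1, Function('n')(-18, 8))) = Add(1808, Mul(-1, Mul(Rational(221, 10), Pow(Add(20, -18), -1)))) = Add(1808, Mul(-1, Mul(Rational(221, 10), Pow(2, -1)))) = Add(1808, Mul(-1, Mul(Rational(221, 10), Rational(1, 2)))) = Add(1808, Mul(-1, Rational(221, 20))) = Add(1808, Rational(-221, 20)) = Rational(35939, 20)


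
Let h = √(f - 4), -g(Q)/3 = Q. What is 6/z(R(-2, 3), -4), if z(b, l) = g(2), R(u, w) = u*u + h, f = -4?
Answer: -1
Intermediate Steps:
g(Q) = -3*Q
h = 2*I*√2 (h = √(-4 - 4) = √(-8) = 2*I*√2 ≈ 2.8284*I)
R(u, w) = u² + 2*I*√2 (R(u, w) = u*u + 2*I*√2 = u² + 2*I*√2)
z(b, l) = -6 (z(b, l) = -3*2 = -6)
6/z(R(-2, 3), -4) = 6/(-6) = 6*(-⅙) = -1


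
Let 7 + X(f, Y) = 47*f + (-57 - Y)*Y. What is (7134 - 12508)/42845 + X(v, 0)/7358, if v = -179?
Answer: -200148396/157626755 ≈ -1.2698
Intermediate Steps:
X(f, Y) = -7 + 47*f + Y*(-57 - Y) (X(f, Y) = -7 + (47*f + (-57 - Y)*Y) = -7 + (47*f + Y*(-57 - Y)) = -7 + 47*f + Y*(-57 - Y))
(7134 - 12508)/42845 + X(v, 0)/7358 = (7134 - 12508)/42845 + (-7 - 1*0² - 57*0 + 47*(-179))/7358 = -5374*1/42845 + (-7 - 1*0 + 0 - 8413)*(1/7358) = -5374/42845 + (-7 + 0 + 0 - 8413)*(1/7358) = -5374/42845 - 8420*1/7358 = -5374/42845 - 4210/3679 = -200148396/157626755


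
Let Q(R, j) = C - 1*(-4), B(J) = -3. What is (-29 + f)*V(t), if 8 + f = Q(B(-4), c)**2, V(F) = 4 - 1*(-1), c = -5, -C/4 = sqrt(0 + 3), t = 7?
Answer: 135 - 160*sqrt(3) ≈ -142.13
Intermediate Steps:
C = -4*sqrt(3) (C = -4*sqrt(0 + 3) = -4*sqrt(3) ≈ -6.9282)
V(F) = 5 (V(F) = 4 + 1 = 5)
Q(R, j) = 4 - 4*sqrt(3) (Q(R, j) = -4*sqrt(3) - 1*(-4) = -4*sqrt(3) + 4 = 4 - 4*sqrt(3))
f = -8 + (4 - 4*sqrt(3))**2 ≈ 0.57437
(-29 + f)*V(t) = (-29 + (56 - 32*sqrt(3)))*5 = (27 - 32*sqrt(3))*5 = 135 - 160*sqrt(3)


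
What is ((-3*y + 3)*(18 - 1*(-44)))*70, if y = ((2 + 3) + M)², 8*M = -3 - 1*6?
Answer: -2919735/16 ≈ -1.8248e+5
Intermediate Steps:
M = -9/8 (M = (-3 - 1*6)/8 = (-3 - 6)/8 = (⅛)*(-9) = -9/8 ≈ -1.1250)
y = 961/64 (y = ((2 + 3) - 9/8)² = (5 - 9/8)² = (31/8)² = 961/64 ≈ 15.016)
((-3*y + 3)*(18 - 1*(-44)))*70 = ((-3*961/64 + 3)*(18 - 1*(-44)))*70 = ((-2883/64 + 3)*(18 + 44))*70 = -2691/64*62*70 = -83421/32*70 = -2919735/16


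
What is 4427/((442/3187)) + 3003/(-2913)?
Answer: 13699249937/429182 ≈ 31919.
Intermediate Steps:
4427/((442/3187)) + 3003/(-2913) = 4427/((442*(1/3187))) + 3003*(-1/2913) = 4427/(442/3187) - 1001/971 = 4427*(3187/442) - 1001/971 = 14108849/442 - 1001/971 = 13699249937/429182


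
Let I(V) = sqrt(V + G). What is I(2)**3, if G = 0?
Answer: 2*sqrt(2) ≈ 2.8284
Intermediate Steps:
I(V) = sqrt(V) (I(V) = sqrt(V + 0) = sqrt(V))
I(2)**3 = (sqrt(2))**3 = 2*sqrt(2)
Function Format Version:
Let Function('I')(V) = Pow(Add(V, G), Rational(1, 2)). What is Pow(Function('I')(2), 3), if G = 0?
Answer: Mul(2, Pow(2, Rational(1, 2))) ≈ 2.8284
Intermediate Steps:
Function('I')(V) = Pow(V, Rational(1, 2)) (Function('I')(V) = Pow(Add(V, 0), Rational(1, 2)) = Pow(V, Rational(1, 2)))
Pow(Function('I')(2), 3) = Pow(Pow(2, Rational(1, 2)), 3) = Mul(2, Pow(2, Rational(1, 2)))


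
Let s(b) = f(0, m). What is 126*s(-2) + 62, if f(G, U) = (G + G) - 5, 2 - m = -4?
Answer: -568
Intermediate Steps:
m = 6 (m = 2 - 1*(-4) = 2 + 4 = 6)
f(G, U) = -5 + 2*G (f(G, U) = 2*G - 5 = -5 + 2*G)
s(b) = -5 (s(b) = -5 + 2*0 = -5 + 0 = -5)
126*s(-2) + 62 = 126*(-5) + 62 = -630 + 62 = -568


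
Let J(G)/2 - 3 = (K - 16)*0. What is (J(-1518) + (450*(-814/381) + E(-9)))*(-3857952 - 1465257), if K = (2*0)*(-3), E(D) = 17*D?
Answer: 749342807721/127 ≈ 5.9003e+9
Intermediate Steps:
K = 0 (K = 0*(-3) = 0)
J(G) = 6 (J(G) = 6 + 2*((0 - 16)*0) = 6 + 2*(-16*0) = 6 + 2*0 = 6 + 0 = 6)
(J(-1518) + (450*(-814/381) + E(-9)))*(-3857952 - 1465257) = (6 + (450*(-814/381) + 17*(-9)))*(-3857952 - 1465257) = (6 + (450*(-814*1/381) - 153))*(-5323209) = (6 + (450*(-814/381) - 153))*(-5323209) = (6 + (-122100/127 - 153))*(-5323209) = (6 - 141531/127)*(-5323209) = -140769/127*(-5323209) = 749342807721/127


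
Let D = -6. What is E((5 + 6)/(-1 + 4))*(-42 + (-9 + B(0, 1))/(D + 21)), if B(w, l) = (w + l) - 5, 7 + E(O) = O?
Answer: 1286/9 ≈ 142.89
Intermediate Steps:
E(O) = -7 + O
B(w, l) = -5 + l + w (B(w, l) = (l + w) - 5 = -5 + l + w)
E((5 + 6)/(-1 + 4))*(-42 + (-9 + B(0, 1))/(D + 21)) = (-7 + (5 + 6)/(-1 + 4))*(-42 + (-9 + (-5 + 1 + 0))/(-6 + 21)) = (-7 + 11/3)*(-42 + (-9 - 4)/15) = (-7 + 11*(⅓))*(-42 - 13*1/15) = (-7 + 11/3)*(-42 - 13/15) = -10/3*(-643/15) = 1286/9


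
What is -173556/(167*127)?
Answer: -173556/21209 ≈ -8.1831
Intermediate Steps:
-173556/(167*127) = -173556/21209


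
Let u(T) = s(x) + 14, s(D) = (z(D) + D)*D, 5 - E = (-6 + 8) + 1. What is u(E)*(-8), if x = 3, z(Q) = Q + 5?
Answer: -376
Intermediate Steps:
z(Q) = 5 + Q
E = 2 (E = 5 - ((-6 + 8) + 1) = 5 - (2 + 1) = 5 - 1*3 = 5 - 3 = 2)
s(D) = D*(5 + 2*D) (s(D) = ((5 + D) + D)*D = (5 + 2*D)*D = D*(5 + 2*D))
u(T) = 47 (u(T) = 3*(5 + 2*3) + 14 = 3*(5 + 6) + 14 = 3*11 + 14 = 33 + 14 = 47)
u(E)*(-8) = 47*(-8) = -376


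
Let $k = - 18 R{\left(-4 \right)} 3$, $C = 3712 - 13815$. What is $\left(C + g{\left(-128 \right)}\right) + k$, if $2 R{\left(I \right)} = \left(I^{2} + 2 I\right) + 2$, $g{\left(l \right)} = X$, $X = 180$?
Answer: $-10193$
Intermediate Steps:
$g{\left(l \right)} = 180$
$C = -10103$
$R{\left(I \right)} = 1 + I + \frac{I^{2}}{2}$ ($R{\left(I \right)} = \frac{\left(I^{2} + 2 I\right) + 2}{2} = \frac{2 + I^{2} + 2 I}{2} = 1 + I + \frac{I^{2}}{2}$)
$k = -270$ ($k = - 18 \left(1 - 4 + \frac{\left(-4\right)^{2}}{2}\right) 3 = - 18 \left(1 - 4 + \frac{1}{2} \cdot 16\right) 3 = - 18 \left(1 - 4 + 8\right) 3 = \left(-18\right) 5 \cdot 3 = \left(-90\right) 3 = -270$)
$\left(C + g{\left(-128 \right)}\right) + k = \left(-10103 + 180\right) - 270 = -9923 - 270 = -10193$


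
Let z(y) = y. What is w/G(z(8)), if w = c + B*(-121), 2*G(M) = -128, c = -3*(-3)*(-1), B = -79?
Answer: -4775/32 ≈ -149.22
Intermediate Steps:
c = -9 (c = 9*(-1) = -9)
G(M) = -64 (G(M) = (½)*(-128) = -64)
w = 9550 (w = -9 - 79*(-121) = -9 + 9559 = 9550)
w/G(z(8)) = 9550/(-64) = 9550*(-1/64) = -4775/32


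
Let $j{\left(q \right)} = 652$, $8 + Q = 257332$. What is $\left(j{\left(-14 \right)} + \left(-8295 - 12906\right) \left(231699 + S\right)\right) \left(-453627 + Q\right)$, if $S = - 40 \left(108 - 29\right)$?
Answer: $951138030822161$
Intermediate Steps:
$Q = 257324$ ($Q = -8 + 257332 = 257324$)
$S = -3160$ ($S = \left(-40\right) 79 = -3160$)
$\left(j{\left(-14 \right)} + \left(-8295 - 12906\right) \left(231699 + S\right)\right) \left(-453627 + Q\right) = \left(652 + \left(-8295 - 12906\right) \left(231699 - 3160\right)\right) \left(-453627 + 257324\right) = \left(652 - 4845255339\right) \left(-196303\right) = \left(-4845254687\right) \left(-196303\right) = 951138030822161$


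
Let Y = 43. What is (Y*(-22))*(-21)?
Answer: 19866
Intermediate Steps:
(Y*(-22))*(-21) = (43*(-22))*(-21) = -946*(-21) = 19866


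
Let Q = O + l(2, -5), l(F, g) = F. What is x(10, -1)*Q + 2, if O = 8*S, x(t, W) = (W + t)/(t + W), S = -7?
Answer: -52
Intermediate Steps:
x(t, W) = 1 (x(t, W) = (W + t)/(W + t) = 1)
O = -56 (O = 8*(-7) = -56)
Q = -54 (Q = -56 + 2 = -54)
x(10, -1)*Q + 2 = 1*(-54) + 2 = -54 + 2 = -52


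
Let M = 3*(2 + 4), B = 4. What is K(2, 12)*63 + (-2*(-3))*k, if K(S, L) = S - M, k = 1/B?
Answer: -2013/2 ≈ -1006.5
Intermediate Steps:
M = 18 (M = 3*6 = 18)
k = 1/4 ≈ 0.25000
K(S, L) = -18 + S (K(S, L) = S - 1*18 = S - 18 = -18 + S)
K(2, 12)*63 + (-2*(-3))*k = (-18 + 2)*63 - 2*(-3)*(1/4) = -16*63 + 6*(1/4) = -1008 + 3/2 = -2013/2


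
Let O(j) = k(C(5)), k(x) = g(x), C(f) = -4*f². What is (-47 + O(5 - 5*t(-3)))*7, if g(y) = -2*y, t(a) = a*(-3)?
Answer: 1071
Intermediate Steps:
t(a) = -3*a
k(x) = -2*x
O(j) = 200 (O(j) = -(-8)*5² = -(-8)*25 = -2*(-100) = 200)
(-47 + O(5 - 5*t(-3)))*7 = (-47 + 200)*7 = 153*7 = 1071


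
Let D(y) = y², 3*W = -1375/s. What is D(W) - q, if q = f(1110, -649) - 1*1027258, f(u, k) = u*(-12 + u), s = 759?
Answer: -8206510553/42849 ≈ -1.9152e+5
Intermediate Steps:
W = -125/207 (W = (-1375/759)/3 = (-1375*1/759)/3 = (⅓)*(-125/69) = -125/207 ≈ -0.60386)
q = 191522 (q = 1110*(-12 + 1110) - 1*1027258 = 1110*1098 - 1027258 = 1218780 - 1027258 = 191522)
D(W) - q = (-125/207)² - 1*191522 = 15625/42849 - 191522 = -8206510553/42849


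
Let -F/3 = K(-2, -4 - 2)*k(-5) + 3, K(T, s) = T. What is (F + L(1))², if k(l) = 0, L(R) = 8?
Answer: 1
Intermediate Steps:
F = -9 (F = -3*(-2*0 + 3) = -3*(0 + 3) = -3*3 = -9)
(F + L(1))² = (-9 + 8)² = (-1)² = 1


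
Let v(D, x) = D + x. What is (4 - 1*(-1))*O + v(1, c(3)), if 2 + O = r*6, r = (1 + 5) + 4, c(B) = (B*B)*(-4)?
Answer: 255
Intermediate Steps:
c(B) = -4*B² (c(B) = B²*(-4) = -4*B²)
r = 10 (r = 6 + 4 = 10)
O = 58 (O = -2 + 10*6 = -2 + 60 = 58)
(4 - 1*(-1))*O + v(1, c(3)) = (4 - 1*(-1))*58 + (1 - 4*3²) = (4 + 1)*58 + (1 - 4*9) = 5*58 + (1 - 36) = 290 - 35 = 255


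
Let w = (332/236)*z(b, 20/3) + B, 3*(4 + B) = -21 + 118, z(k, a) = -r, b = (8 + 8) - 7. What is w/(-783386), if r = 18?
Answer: -533/138659322 ≈ -3.8440e-6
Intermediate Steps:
b = 9 (b = 16 - 7 = 9)
z(k, a) = -18 (z(k, a) = -1*18 = -18)
B = 85/3 (B = -4 + (-21 + 118)/3 = -4 + (⅓)*97 = -4 + 97/3 = 85/3 ≈ 28.333)
w = 533/177 (w = (332/236)*(-18) + 85/3 = (332*(1/236))*(-18) + 85/3 = (83/59)*(-18) + 85/3 = -1494/59 + 85/3 = 533/177 ≈ 3.0113)
w/(-783386) = (533/177)/(-783386) = (533/177)*(-1/783386) = -533/138659322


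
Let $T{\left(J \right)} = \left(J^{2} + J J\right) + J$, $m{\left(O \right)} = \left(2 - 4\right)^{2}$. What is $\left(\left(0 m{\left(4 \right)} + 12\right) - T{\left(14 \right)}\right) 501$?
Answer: $-197394$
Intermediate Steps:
$m{\left(O \right)} = 4$ ($m{\left(O \right)} = \left(-2\right)^{2} = 4$)
$T{\left(J \right)} = J + 2 J^{2}$ ($T{\left(J \right)} = \left(J^{2} + J^{2}\right) + J = 2 J^{2} + J = J + 2 J^{2}$)
$\left(\left(0 m{\left(4 \right)} + 12\right) - T{\left(14 \right)}\right) 501 = \left(\left(0 \cdot 4 + 12\right) - 14 \left(1 + 2 \cdot 14\right)\right) 501 = \left(\left(0 + 12\right) - 14 \left(1 + 28\right)\right) 501 = \left(12 - 14 \cdot 29\right) 501 = \left(12 - 406\right) 501 = \left(-394\right) 501 = -197394$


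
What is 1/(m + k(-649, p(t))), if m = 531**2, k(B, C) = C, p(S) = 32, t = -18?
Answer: 1/281993 ≈ 3.5462e-6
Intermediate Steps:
m = 281961
1/(m + k(-649, p(t))) = 1/(281961 + 32) = 1/281993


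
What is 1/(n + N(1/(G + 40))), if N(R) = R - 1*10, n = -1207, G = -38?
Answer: -2/2433 ≈ -0.00082203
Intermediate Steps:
N(R) = -10 + R (N(R) = R - 10 = -10 + R)
1/(n + N(1/(G + 40))) = 1/(-1207 + (-10 + 1/(-38 + 40))) = 1/(-1207 + (-10 + 1/2)) = 1/(-1207 + (-10 + ½)) = 1/(-1207 - 19/2) = 1/(-2433/2) = -2/2433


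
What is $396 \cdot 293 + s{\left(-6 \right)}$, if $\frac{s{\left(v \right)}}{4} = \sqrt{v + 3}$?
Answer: $116028 + 4 i \sqrt{3} \approx 1.1603 \cdot 10^{5} + 6.9282 i$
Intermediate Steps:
$s{\left(v \right)} = 4 \sqrt{3 + v}$ ($s{\left(v \right)} = 4 \sqrt{v + 3} = 4 \sqrt{3 + v}$)
$396 \cdot 293 + s{\left(-6 \right)} = 396 \cdot 293 + 4 \sqrt{3 - 6} = 116028 + 4 \sqrt{-3} = 116028 + 4 i \sqrt{3}$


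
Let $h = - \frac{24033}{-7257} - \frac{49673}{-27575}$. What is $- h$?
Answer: $- \frac{341062312}{66703925} \approx -5.1131$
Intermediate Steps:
$h = \frac{341062312}{66703925}$ ($h = \left(-24033\right) \left(- \frac{1}{7257}\right) - - \frac{49673}{27575} = \frac{8011}{2419} + \frac{49673}{27575} = \frac{341062312}{66703925} \approx 5.1131$)
$- h = \left(-1\right) \frac{341062312}{66703925} = - \frac{341062312}{66703925}$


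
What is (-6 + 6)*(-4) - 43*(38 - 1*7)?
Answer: -1333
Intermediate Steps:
(-6 + 6)*(-4) - 43*(38 - 1*7) = 0*(-4) - 43*(38 - 7) = 0 - 43*31 = 0 - 1333 = -1333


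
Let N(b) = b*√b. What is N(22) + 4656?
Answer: 4656 + 22*√22 ≈ 4759.2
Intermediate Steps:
N(b) = b^(3/2)
N(22) + 4656 = 22^(3/2) + 4656 = 22*√22 + 4656 = 4656 + 22*√22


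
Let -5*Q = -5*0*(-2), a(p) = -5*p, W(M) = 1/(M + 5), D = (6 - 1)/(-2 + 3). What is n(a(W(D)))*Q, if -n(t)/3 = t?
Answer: 0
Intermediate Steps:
D = 5 (D = 5/1 = 5*1 = 5)
W(M) = 1/(5 + M)
n(t) = -3*t
Q = 0 (Q = -(-5*0)*(-2)/5 = -0*(-2) = -⅕*0 = 0)
n(a(W(D)))*Q = -(-15)/(5 + 5)*0 = -(-15)/10*0 = -3*(-½)*0 = (3/2)*0 = 0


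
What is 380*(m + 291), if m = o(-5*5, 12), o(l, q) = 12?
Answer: 115140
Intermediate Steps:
m = 12
380*(m + 291) = 380*(12 + 291) = 380*303 = 115140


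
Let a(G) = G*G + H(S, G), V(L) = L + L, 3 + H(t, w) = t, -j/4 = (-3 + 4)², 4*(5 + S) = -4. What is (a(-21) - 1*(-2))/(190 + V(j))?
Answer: 31/13 ≈ 2.3846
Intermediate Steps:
S = -6 (S = -5 + (¼)*(-4) = -5 - 1 = -6)
j = -4 (j = -4*(-3 + 4)² = -4*1² = -4*1 = -4)
H(t, w) = -3 + t
V(L) = 2*L
a(G) = -9 + G² (a(G) = G*G + (-3 - 6) = G² - 9 = -9 + G²)
(a(-21) - 1*(-2))/(190 + V(j)) = ((-9 + (-21)²) - 1*(-2))/(190 + 2*(-4)) = ((-9 + 441) + 2)/(190 - 8) = (432 + 2)/182 = 434*(1/182) = 31/13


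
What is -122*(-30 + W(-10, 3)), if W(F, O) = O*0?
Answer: 3660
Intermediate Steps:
W(F, O) = 0
-122*(-30 + W(-10, 3)) = -122*(-30 + 0) = -122*(-30) = 3660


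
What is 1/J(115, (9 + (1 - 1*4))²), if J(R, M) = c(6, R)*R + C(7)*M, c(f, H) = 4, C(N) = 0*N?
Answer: 1/460 ≈ 0.0021739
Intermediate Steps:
C(N) = 0
J(R, M) = 4*R (J(R, M) = 4*R + 0*M = 4*R + 0 = 4*R)
1/J(115, (9 + (1 - 1*4))²) = 1/(4*115) = 1/460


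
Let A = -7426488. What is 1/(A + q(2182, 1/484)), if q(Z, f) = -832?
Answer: -1/7427320 ≈ -1.3464e-7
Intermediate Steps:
1/(A + q(2182, 1/484)) = 1/(-7426488 - 832) = 1/(-7427320) = -1/7427320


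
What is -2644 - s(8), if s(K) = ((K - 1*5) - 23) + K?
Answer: -2632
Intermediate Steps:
s(K) = -28 + 2*K (s(K) = ((K - 5) - 23) + K = ((-5 + K) - 23) + K = (-28 + K) + K = -28 + 2*K)
-2644 - s(8) = -2644 - (-28 + 2*8) = -2644 - (-28 + 16) = -2644 - 1*(-12) = -2644 + 12 = -2632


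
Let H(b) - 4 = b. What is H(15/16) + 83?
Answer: 1407/16 ≈ 87.938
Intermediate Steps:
H(b) = 4 + b
H(15/16) + 83 = (4 + 15/16) + 83 = 79/16 + 83 = 1407/16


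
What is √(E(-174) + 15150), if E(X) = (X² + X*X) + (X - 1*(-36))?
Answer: 6*√2099 ≈ 274.89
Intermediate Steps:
E(X) = 36 + X + 2*X² (E(X) = (X² + X²) + (X + 36) = 2*X² + (36 + X) = 36 + X + 2*X²)
√(E(-174) + 15150) = √((36 - 174 + 2*(-174)²) + 15150) = √((36 - 174 + 2*30276) + 15150) = √((36 - 174 + 60552) + 15150) = √(60414 + 15150) = √75564 = 6*√2099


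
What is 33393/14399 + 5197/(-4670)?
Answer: 81113707/67243330 ≈ 1.2063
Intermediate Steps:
33393/14399 + 5197/(-4670) = 33393*(1/14399) + 5197*(-1/4670) = 33393/14399 - 5197/4670 = 81113707/67243330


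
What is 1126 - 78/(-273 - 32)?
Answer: 343508/305 ≈ 1126.3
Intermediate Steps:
1126 - 78/(-273 - 32) = 1126 - 78/(-305) = 1126 - 78*(-1/305) = 1126 + 78/305 = 343508/305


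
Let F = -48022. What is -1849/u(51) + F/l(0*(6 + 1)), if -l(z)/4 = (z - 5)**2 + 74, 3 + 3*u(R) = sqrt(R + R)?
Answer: -353965/6138 - 1849*sqrt(102)/31 ≈ -660.05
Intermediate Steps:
u(R) = -1 + sqrt(2)*sqrt(R)/3 (u(R) = -1 + sqrt(R + R)/3 = -1 + sqrt(2*R)/3 = -1 + (sqrt(2)*sqrt(R))/3 = -1 + sqrt(2)*sqrt(R)/3)
l(z) = -296 - 4*(-5 + z)**2 (l(z) = -4*((z - 5)**2 + 74) = -4*((-5 + z)**2 + 74) = -4*(74 + (-5 + z)**2) = -296 - 4*(-5 + z)**2)
-1849/u(51) + F/l(0*(6 + 1)) = -1849/(-1 + sqrt(2)*sqrt(51)/3) - 48022/(-296 - 4*(-5 + 0*(6 + 1))**2) = -1849/(-1 + sqrt(102)/3) - 48022/(-296 - 4*(-5 + 0*7)**2) = -1849/(-1 + sqrt(102)/3) - 48022/(-296 - 4*(-5 + 0)**2) = -1849/(-1 + sqrt(102)/3) - 48022/(-296 - 4*(-5)**2) = -1849/(-1 + sqrt(102)/3) - 48022/(-296 - 4*25) = -1849/(-1 + sqrt(102)/3) - 48022/(-296 - 100) = -1849/(-1 + sqrt(102)/3) - 48022/(-396) = -1849/(-1 + sqrt(102)/3) - 48022*(-1/396) = -1849/(-1 + sqrt(102)/3) + 24011/198 = 24011/198 - 1849/(-1 + sqrt(102)/3)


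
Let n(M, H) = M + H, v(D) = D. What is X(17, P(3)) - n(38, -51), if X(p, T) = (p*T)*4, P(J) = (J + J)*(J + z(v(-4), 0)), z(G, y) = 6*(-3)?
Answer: -6107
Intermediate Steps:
n(M, H) = H + M
z(G, y) = -18
P(J) = 2*J*(-18 + J) (P(J) = (J + J)*(J - 18) = (2*J)*(-18 + J) = 2*J*(-18 + J))
X(p, T) = 4*T*p (X(p, T) = (T*p)*4 = 4*T*p)
X(17, P(3)) - n(38, -51) = 4*(2*3*(-18 + 3))*17 - (-51 + 38) = 4*(2*3*(-15))*17 - 1*(-13) = 4*(-90)*17 + 13 = -6120 + 13 = -6107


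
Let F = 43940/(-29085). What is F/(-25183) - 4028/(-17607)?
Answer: 65579386736/286582313353 ≈ 0.22883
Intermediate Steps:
F = -8788/5817 (F = 43940*(-1/29085) = -8788/5817 ≈ -1.5107)
F/(-25183) - 4028/(-17607) = -8788/5817/(-25183) - 4028/(-17607) = -8788/5817*(-1/25183) - 4028*(-1/17607) = 8788/146489511 + 4028/17607 = 65579386736/286582313353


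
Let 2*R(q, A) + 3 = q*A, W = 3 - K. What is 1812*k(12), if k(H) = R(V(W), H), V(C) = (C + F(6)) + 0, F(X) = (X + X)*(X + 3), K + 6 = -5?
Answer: 1323666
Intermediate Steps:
K = -11 (K = -6 - 5 = -11)
F(X) = 2*X*(3 + X) (F(X) = (2*X)*(3 + X) = 2*X*(3 + X))
W = 14 (W = 3 - 1*(-11) = 3 + 11 = 14)
V(C) = 108 + C (V(C) = (C + 2*6*(3 + 6)) + 0 = (C + 2*6*9) + 0 = (C + 108) + 0 = (108 + C) + 0 = 108 + C)
R(q, A) = -3/2 + A*q/2 (R(q, A) = -3/2 + (q*A)/2 = -3/2 + (A*q)/2 = -3/2 + A*q/2)
k(H) = -3/2 + 61*H (k(H) = -3/2 + H*(108 + 14)/2 = -3/2 + (½)*H*122 = -3/2 + 61*H)
1812*k(12) = 1812*(-3/2 + 61*12) = 1812*(-3/2 + 732) = 1812*(1461/2) = 1323666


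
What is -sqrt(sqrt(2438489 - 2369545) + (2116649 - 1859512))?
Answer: -sqrt(257137 + 4*sqrt(4309)) ≈ -507.35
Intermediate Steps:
-sqrt(sqrt(2438489 - 2369545) + (2116649 - 1859512)) = -sqrt(sqrt(68944) + 257137) = -sqrt(4*sqrt(4309) + 257137) = -sqrt(257137 + 4*sqrt(4309))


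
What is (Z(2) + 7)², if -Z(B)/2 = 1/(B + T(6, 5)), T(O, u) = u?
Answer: 2209/49 ≈ 45.082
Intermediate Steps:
Z(B) = -2/(5 + B) (Z(B) = -2/(B + 5) = -2/(5 + B))
(Z(2) + 7)² = (-2/(5 + 2) + 7)² = (-2/7 + 7)² = (47/7)² = 2209/49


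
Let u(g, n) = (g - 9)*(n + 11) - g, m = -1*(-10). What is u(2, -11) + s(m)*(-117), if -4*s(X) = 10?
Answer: 581/2 ≈ 290.50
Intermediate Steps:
m = 10
s(X) = -5/2 (s(X) = -¼*10 = -5/2)
u(g, n) = -g + (-9 + g)*(11 + n) (u(g, n) = (-9 + g)*(11 + n) - g = -g + (-9 + g)*(11 + n))
u(2, -11) + s(m)*(-117) = (-99 - 9*(-11) + 10*2 + 2*(-11)) - 5/2*(-117) = (-99 + 99 + 20 - 22) + 585/2 = -2 + 585/2 = 581/2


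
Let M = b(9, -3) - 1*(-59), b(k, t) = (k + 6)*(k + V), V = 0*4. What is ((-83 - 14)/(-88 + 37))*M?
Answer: 18818/51 ≈ 368.98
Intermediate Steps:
V = 0
b(k, t) = k*(6 + k) (b(k, t) = (k + 6)*(k + 0) = (6 + k)*k = k*(6 + k))
M = 194 (M = 9*(6 + 9) - 1*(-59) = 9*15 + 59 = 135 + 59 = 194)
((-83 - 14)/(-88 + 37))*M = ((-83 - 14)/(-88 + 37))*194 = -97/(-51)*194 = -97*(-1/51)*194 = (97/51)*194 = 18818/51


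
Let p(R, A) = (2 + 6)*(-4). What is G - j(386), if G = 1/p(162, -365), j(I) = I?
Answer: -12353/32 ≈ -386.03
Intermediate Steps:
p(R, A) = -32 (p(R, A) = 8*(-4) = -32)
G = -1/32 (G = 1/(-32) = -1/32 ≈ -0.031250)
G - j(386) = -1/32 - 1*386 = -1/32 - 386 = -12353/32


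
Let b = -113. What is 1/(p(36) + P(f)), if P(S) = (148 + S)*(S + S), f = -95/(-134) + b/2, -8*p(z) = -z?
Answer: -8978/92333055 ≈ -9.7235e-5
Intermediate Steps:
p(z) = z/8 (p(z) = -(-1)*z/8 = z/8)
f = -3738/67 (f = -95/(-134) - 113/2 = -95*(-1/134) - 113*½ = 95/134 - 113/2 = -3738/67 ≈ -55.791)
P(S) = 2*S*(148 + S) (P(S) = (148 + S)*(2*S) = 2*S*(148 + S))
1/(p(36) + P(f)) = 1/((⅛)*36 + 2*(-3738/67)*(148 - 3738/67)) = 1/(9/2 + 2*(-3738/67)*(6178/67)) = 1/(9/2 - 46186728/4489) = 1/(-92333055/8978) = -8978/92333055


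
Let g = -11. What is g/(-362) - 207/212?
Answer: -36301/38372 ≈ -0.94603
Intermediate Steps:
g/(-362) - 207/212 = -11/(-362) - 207/212 = -11*(-1/362) - 207*1/212 = 11/362 - 207/212 = -36301/38372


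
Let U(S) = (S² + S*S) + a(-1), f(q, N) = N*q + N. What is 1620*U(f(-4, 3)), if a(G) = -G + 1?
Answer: 265680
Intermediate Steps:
a(G) = 1 - G
f(q, N) = N + N*q
U(S) = 2 + 2*S² (U(S) = (S² + S*S) + (1 - 1*(-1)) = (S² + S²) + (1 + 1) = 2*S² + 2 = 2 + 2*S²)
1620*U(f(-4, 3)) = 1620*(2 + 2*(3*(1 - 4))²) = 1620*(2 + 2*(3*(-3))²) = 1620*(2 + 2*(-9)²) = 1620*(2 + 2*81) = 1620*(2 + 162) = 1620*164 = 265680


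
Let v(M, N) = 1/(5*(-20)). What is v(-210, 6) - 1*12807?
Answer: -1280701/100 ≈ -12807.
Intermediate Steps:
v(M, N) = -1/100 (v(M, N) = 1/(-100) = -1/100)
v(-210, 6) - 1*12807 = -1/100 - 1*12807 = -1/100 - 12807 = -1280701/100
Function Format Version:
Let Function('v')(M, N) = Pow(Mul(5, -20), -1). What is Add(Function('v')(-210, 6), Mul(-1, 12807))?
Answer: Rational(-1280701, 100) ≈ -12807.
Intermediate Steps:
Function('v')(M, N) = Rational(-1, 100) (Function('v')(M, N) = Pow(-100, -1) = Rational(-1, 100))
Add(Function('v')(-210, 6), Mul(-1, 12807)) = Add(Rational(-1, 100), Mul(-1, 12807)) = Add(Rational(-1, 100), -12807) = Rational(-1280701, 100)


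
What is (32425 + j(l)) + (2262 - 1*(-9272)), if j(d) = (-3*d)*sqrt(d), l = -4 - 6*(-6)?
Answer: 43959 - 384*sqrt(2) ≈ 43416.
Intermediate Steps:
l = 32 (l = -4 + 36 = 32)
j(d) = -3*d**(3/2)
(32425 + j(l)) + (2262 - 1*(-9272)) = (32425 - 384*sqrt(2)) + (2262 - 1*(-9272)) = (32425 - 384*sqrt(2)) + (2262 + 9272) = (32425 - 384*sqrt(2)) + 11534 = 43959 - 384*sqrt(2)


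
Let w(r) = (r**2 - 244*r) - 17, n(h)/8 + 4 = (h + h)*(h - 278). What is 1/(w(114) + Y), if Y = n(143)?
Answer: -1/323749 ≈ -3.0888e-6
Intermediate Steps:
n(h) = -32 + 16*h*(-278 + h) (n(h) = -32 + 8*((h + h)*(h - 278)) = -32 + 8*((2*h)*(-278 + h)) = -32 + 8*(2*h*(-278 + h)) = -32 + 16*h*(-278 + h))
w(r) = -17 + r**2 - 244*r
Y = -308912 (Y = -32 - 4448*143 + 16*143**2 = -32 - 636064 + 16*20449 = -32 - 636064 + 327184 = -308912)
1/(w(114) + Y) = 1/((-17 + 114**2 - 244*114) - 308912) = 1/((-17 + 12996 - 27816) - 308912) = 1/(-14837 - 308912) = 1/(-323749) = -1/323749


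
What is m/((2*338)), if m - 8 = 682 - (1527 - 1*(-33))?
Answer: -435/338 ≈ -1.2870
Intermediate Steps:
m = -870 (m = 8 + (682 - (1527 - 1*(-33))) = 8 + (682 - (1527 + 33)) = 8 + (682 - 1*1560) = 8 + (682 - 1560) = 8 - 878 = -870)
m/((2*338)) = -870/(2*338) = -870/676 = -870*1/676 = -435/338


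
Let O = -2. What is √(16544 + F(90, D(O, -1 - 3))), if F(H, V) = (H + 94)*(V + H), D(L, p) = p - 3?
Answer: 2*√7954 ≈ 178.37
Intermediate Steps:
D(L, p) = -3 + p
F(H, V) = (94 + H)*(H + V)
√(16544 + F(90, D(O, -1 - 3))) = √(16544 + (90² + 94*90 + 94*(-3 + (-1 - 3)) + 90*(-3 + (-1 - 3)))) = √(16544 + (8100 + 8460 + 94*(-3 - 4) + 90*(-3 - 4))) = √(16544 + (8100 + 8460 + 94*(-7) + 90*(-7))) = √(16544 + (8100 + 8460 - 658 - 630)) = √(16544 + 15272) = √31816 = 2*√7954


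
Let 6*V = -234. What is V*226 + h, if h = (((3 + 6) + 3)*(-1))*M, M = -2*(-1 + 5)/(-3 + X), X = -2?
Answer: -44166/5 ≈ -8833.2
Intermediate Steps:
V = -39 (V = (⅙)*(-234) = -39)
M = 8/5 (M = -2*(-1 + 5)/(-3 - 2) = -8/(-5) = -8*(-1)/5 = -2*(-⅘) = 8/5 ≈ 1.6000)
h = -96/5 (h = (((3 + 6) + 3)*(-1))*(8/5) = ((9 + 3)*(-1))*(8/5) = (12*(-1))*(8/5) = -12*8/5 = -96/5 ≈ -19.200)
V*226 + h = -39*226 - 96/5 = -8814 - 96/5 = -44166/5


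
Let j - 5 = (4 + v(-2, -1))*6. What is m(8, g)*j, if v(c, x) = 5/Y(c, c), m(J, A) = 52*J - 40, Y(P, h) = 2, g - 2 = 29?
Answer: 16544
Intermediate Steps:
g = 31 (g = 2 + 29 = 31)
m(J, A) = -40 + 52*J
v(c, x) = 5/2
j = 44 (j = 5 + (4 + 5/2)*6 = 5 + (13/2)*6 = 5 + 39 = 44)
m(8, g)*j = (-40 + 52*8)*44 = (-40 + 416)*44 = 376*44 = 16544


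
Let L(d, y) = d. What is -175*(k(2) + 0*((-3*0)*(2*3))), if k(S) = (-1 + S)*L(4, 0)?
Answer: -700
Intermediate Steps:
k(S) = -4 + 4*S (k(S) = (-1 + S)*4 = -4 + 4*S)
-175*(k(2) + 0*((-3*0)*(2*3))) = -175*((-4 + 4*2) + 0*((-3*0)*(2*3))) = -175*((-4 + 8) + 0*(0*6)) = -175*(4 + 0*0) = -175*(4 + 0) = -175*4 = -700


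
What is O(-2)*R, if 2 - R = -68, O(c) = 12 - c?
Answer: 980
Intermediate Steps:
R = 70 (R = 2 - 1*(-68) = 2 + 68 = 70)
O(-2)*R = (12 - 1*(-2))*70 = (12 + 2)*70 = 14*70 = 980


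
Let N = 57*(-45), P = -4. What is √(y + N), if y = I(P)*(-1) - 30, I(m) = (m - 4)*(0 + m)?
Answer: I*√2627 ≈ 51.254*I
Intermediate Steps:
I(m) = m*(-4 + m) (I(m) = (-4 + m)*m = m*(-4 + m))
N = -2565
y = -62 (y = -4*(-4 - 4)*(-1) - 30 = -4*(-8)*(-1) - 30 = 32*(-1) - 30 = -32 - 30 = -62)
√(y + N) = √(-62 - 2565) = √(-2627) = I*√2627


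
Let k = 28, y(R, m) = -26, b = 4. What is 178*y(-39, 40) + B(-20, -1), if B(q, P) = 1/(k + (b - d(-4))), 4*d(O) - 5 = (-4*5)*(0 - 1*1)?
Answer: -476680/103 ≈ -4628.0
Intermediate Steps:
d(O) = 25/4 (d(O) = 5/4 + ((-4*5)*(0 - 1*1))/4 = 5/4 + (-20*(0 - 1))/4 = 5/4 + (-20*(-1))/4 = 5/4 + (1/4)*20 = 5/4 + 5 = 25/4)
B(q, P) = 4/103 (B(q, P) = 1/(28 + (4 - 1*25/4)) = 1/(28 + (4 - 25/4)) = 1/(28 - 9/4) = 1/(103/4) = 4/103)
178*y(-39, 40) + B(-20, -1) = 178*(-26) + 4/103 = -4628 + 4/103 = -476680/103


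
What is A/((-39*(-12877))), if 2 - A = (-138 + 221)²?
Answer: -6887/502203 ≈ -0.013714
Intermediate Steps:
A = -6887 (A = 2 - (-138 + 221)² = 2 - 1*83² = 2 - 1*6889 = 2 - 6889 = -6887)
A/((-39*(-12877))) = -6887/((-39*(-12877))) = -6887/502203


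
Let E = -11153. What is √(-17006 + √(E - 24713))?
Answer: √(-17006 + I*√35866) ≈ 0.7261 + 130.41*I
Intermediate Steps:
√(-17006 + √(E - 24713)) = √(-17006 + √(-11153 - 24713)) = √(-17006 + √(-35866)) = √(-17006 + I*√35866)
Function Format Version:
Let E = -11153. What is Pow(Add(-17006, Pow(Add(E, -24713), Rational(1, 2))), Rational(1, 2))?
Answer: Pow(Add(-17006, Mul(I, Pow(35866, Rational(1, 2)))), Rational(1, 2)) ≈ Add(0.7261, Mul(130.41, I))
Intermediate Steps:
Pow(Add(-17006, Pow(Add(E, -24713), Rational(1, 2))), Rational(1, 2)) = Pow(Add(-17006, Pow(Add(-11153, -24713), Rational(1, 2))), Rational(1, 2)) = Pow(Add(-17006, Pow(-35866, Rational(1, 2))), Rational(1, 2)) = Pow(Add(-17006, Mul(I, Pow(35866, Rational(1, 2)))), Rational(1, 2))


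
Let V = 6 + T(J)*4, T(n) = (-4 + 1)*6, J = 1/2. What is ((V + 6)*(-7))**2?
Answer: 176400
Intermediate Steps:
J = 1/2 ≈ 0.50000
T(n) = -18 (T(n) = -3*6 = -18)
V = -66 (V = 6 - 18*4 = 6 - 72 = -66)
((V + 6)*(-7))**2 = ((-66 + 6)*(-7))**2 = (-60*(-7))**2 = 420**2 = 176400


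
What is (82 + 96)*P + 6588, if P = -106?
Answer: -12280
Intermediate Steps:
(82 + 96)*P + 6588 = (82 + 96)*(-106) + 6588 = 178*(-106) + 6588 = -18868 + 6588 = -12280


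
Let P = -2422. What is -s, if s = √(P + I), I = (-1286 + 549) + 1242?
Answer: -3*I*√213 ≈ -43.784*I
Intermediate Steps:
I = 505 (I = -737 + 1242 = 505)
s = 3*I*√213 (s = √(-2422 + 505) = √(-1917) = 3*I*√213 ≈ 43.784*I)
-s = -3*I*√213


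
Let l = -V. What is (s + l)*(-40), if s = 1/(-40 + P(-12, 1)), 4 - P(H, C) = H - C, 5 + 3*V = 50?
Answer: 13840/23 ≈ 601.74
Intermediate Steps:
V = 15 (V = -5/3 + (⅓)*50 = -5/3 + 50/3 = 15)
l = -15 (l = -1*15 = -15)
P(H, C) = 4 + C - H (P(H, C) = 4 - (H - C) = 4 + (C - H) = 4 + C - H)
s = -1/23 (s = 1/(-40 + (4 + 1 - 1*(-12))) = 1/(-40 + (4 + 1 + 12)) = 1/(-40 + 17) = 1/(-23) = -1/23 ≈ -0.043478)
(s + l)*(-40) = (-1/23 - 15)*(-40) = -346/23*(-40) = 13840/23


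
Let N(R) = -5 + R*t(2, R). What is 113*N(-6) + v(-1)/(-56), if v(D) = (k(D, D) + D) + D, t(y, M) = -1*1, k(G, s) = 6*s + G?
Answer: 6337/56 ≈ 113.16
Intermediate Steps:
k(G, s) = G + 6*s
t(y, M) = -1
v(D) = 9*D (v(D) = ((D + 6*D) + D) + D = (7*D + D) + D = 8*D + D = 9*D)
N(R) = -5 - R (N(R) = -5 + R*(-1) = -5 - R)
113*N(-6) + v(-1)/(-56) = 113*(-5 - 1*(-6)) + (9*(-1))/(-56) = 113*(-5 + 6) - 9*(-1/56) = 113*1 + 9/56 = 113 + 9/56 = 6337/56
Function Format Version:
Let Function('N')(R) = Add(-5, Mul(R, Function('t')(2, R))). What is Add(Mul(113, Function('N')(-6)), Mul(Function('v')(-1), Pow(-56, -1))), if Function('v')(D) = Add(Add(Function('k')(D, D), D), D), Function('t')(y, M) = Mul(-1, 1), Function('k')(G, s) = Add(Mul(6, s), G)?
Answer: Rational(6337, 56) ≈ 113.16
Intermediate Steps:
Function('k')(G, s) = Add(G, Mul(6, s))
Function('t')(y, M) = -1
Function('v')(D) = Mul(9, D) (Function('v')(D) = Add(Add(Add(D, Mul(6, D)), D), D) = Add(Add(Mul(7, D), D), D) = Add(Mul(8, D), D) = Mul(9, D))
Function('N')(R) = Add(-5, Mul(-1, R)) (Function('N')(R) = Add(-5, Mul(R, -1)) = Add(-5, Mul(-1, R)))
Add(Mul(113, Function('N')(-6)), Mul(Function('v')(-1), Pow(-56, -1))) = Add(Mul(113, Add(-5, Mul(-1, -6))), Mul(Mul(9, -1), Pow(-56, -1))) = Add(Mul(113, Add(-5, 6)), Mul(-9, Rational(-1, 56))) = Add(Mul(113, 1), Rational(9, 56)) = Add(113, Rational(9, 56)) = Rational(6337, 56)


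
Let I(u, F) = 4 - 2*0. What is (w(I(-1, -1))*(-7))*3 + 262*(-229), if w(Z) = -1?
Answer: -59977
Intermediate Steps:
I(u, F) = 4 (I(u, F) = 4 + 0 = 4)
(w(I(-1, -1))*(-7))*3 + 262*(-229) = -1*(-7)*3 + 262*(-229) = 7*3 - 59998 = 21 - 59998 = -59977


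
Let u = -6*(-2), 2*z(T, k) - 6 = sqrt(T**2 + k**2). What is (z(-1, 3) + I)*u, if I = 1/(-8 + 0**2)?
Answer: 69/2 + 6*sqrt(10) ≈ 53.474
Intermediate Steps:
I = -1/8 (I = 1/(-8 + 0) = 1/(-8) = -1/8 ≈ -0.12500)
z(T, k) = 3 + sqrt(T**2 + k**2)/2
u = 12
(z(-1, 3) + I)*u = ((3 + sqrt((-1)**2 + 3**2)/2) - 1/8)*12 = ((3 + sqrt(1 + 9)/2) - 1/8)*12 = ((3 + sqrt(10)/2) - 1/8)*12 = (23/8 + sqrt(10)/2)*12 = 69/2 + 6*sqrt(10)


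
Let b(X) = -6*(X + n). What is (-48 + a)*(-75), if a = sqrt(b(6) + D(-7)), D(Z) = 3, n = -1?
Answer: 3600 - 225*I*sqrt(3) ≈ 3600.0 - 389.71*I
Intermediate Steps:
b(X) = 6 - 6*X (b(X) = -6*(X - 1) = -6*(-1 + X) = 6 - 6*X)
a = 3*I*sqrt(3) (a = sqrt((6 - 6*6) + 3) = sqrt((6 - 36) + 3) = sqrt(-30 + 3) = sqrt(-27) = 3*I*sqrt(3) ≈ 5.1962*I)
(-48 + a)*(-75) = (-48 + 3*I*sqrt(3))*(-75) = 3600 - 225*I*sqrt(3)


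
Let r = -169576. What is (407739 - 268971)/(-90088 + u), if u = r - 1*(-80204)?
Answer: -11564/14955 ≈ -0.77325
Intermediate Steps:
u = -89372 (u = -169576 - 1*(-80204) = -169576 + 80204 = -89372)
(407739 - 268971)/(-90088 + u) = (407739 - 268971)/(-90088 - 89372) = 138768/(-179460) = 138768*(-1/179460) = -11564/14955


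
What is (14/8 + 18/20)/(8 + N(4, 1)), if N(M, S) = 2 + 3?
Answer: 53/260 ≈ 0.20385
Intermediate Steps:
N(M, S) = 5
(14/8 + 18/20)/(8 + N(4, 1)) = (14/8 + 18/20)/(8 + 5) = (14*(⅛) + 18*(1/20))/13 = (7/4 + 9/10)*(1/13) = (53/20)*(1/13) = 53/260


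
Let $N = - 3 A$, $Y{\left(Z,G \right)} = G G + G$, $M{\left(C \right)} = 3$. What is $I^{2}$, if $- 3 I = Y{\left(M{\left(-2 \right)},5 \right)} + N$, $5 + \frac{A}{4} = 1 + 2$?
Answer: $324$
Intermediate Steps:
$A = -8$ ($A = -20 + 4 \left(1 + 2\right) = -20 + 4 \cdot 3 = -20 + 12 = -8$)
$Y{\left(Z,G \right)} = G + G^{2}$ ($Y{\left(Z,G \right)} = G^{2} + G = G + G^{2}$)
$N = 24$ ($N = \left(-3\right) \left(-8\right) = 24$)
$I = -18$ ($I = - \frac{5 \left(1 + 5\right) + 24}{3} = - \frac{5 \cdot 6 + 24}{3} = - \frac{30 + 24}{3} = \left(- \frac{1}{3}\right) 54 = -18$)
$I^{2} = \left(-18\right)^{2} = 324$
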